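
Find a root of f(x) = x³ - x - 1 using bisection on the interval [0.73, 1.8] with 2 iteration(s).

f(x) = x³ - x - 1
Initial interval: [0.73, 1.8]

Iteration 1:
  c_1 = (0.730000 + 1.800000)/2 = 1.265000
  f(c_1) = f(1.265000) = -0.240715
  f(a) × f(c) ≥ 0, new interval: [1.265000, 1.800000]
Iteration 2:
  c_2 = (1.265000 + 1.800000)/2 = 1.532500
  f(c_2) = f(1.532500) = 1.066662
  f(a) × f(c) < 0, new interval: [1.265000, 1.532500]

After 2 iteration(s), the approximation is c_2 = 1.532500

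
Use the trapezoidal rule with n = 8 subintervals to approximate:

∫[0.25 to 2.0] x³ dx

f(x) = x³
a = 0.25, b = 2.0, n = 8
h = (b - a)/n = 0.218750

Trapezoidal rule: (h/2)[f(x₀) + 2f(x₁) + 2f(x₂) + ... + f(xₙ)]

x_0 = 0.2500, f(x_0) = 0.015625, coefficient = 1
x_1 = 0.4688, f(x_1) = 0.102997, coefficient = 2
x_2 = 0.6875, f(x_2) = 0.324951, coefficient = 2
x_3 = 0.9062, f(x_3) = 0.744293, coefficient = 2
x_4 = 1.1250, f(x_4) = 1.423828, coefficient = 2
x_5 = 1.3438, f(x_5) = 2.426361, coefficient = 2
x_6 = 1.5625, f(x_6) = 3.814697, coefficient = 2
x_7 = 1.7812, f(x_7) = 5.651642, coefficient = 2
x_8 = 2.0000, f(x_8) = 8.000000, coefficient = 1

I ≈ (0.218750/2) × 36.993164 = 4.046127
Exact value: 3.999023
Error: 0.047104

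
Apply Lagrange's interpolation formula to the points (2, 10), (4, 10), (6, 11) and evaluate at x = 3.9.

Lagrange interpolation formula:
P(x) = Σ yᵢ × Lᵢ(x)
where Lᵢ(x) = Π_{j≠i} (x - xⱼ)/(xᵢ - xⱼ)

L_0(3.9) = (3.9 - 4)/(2 - 4) × (3.9 - 6)/(2 - 6) = 0.026250
L_1(3.9) = (3.9 - 2)/(4 - 2) × (3.9 - 6)/(4 - 6) = 0.997500
L_2(3.9) = (3.9 - 2)/(6 - 2) × (3.9 - 4)/(6 - 4) = -0.023750

P(3.9) = 10×L_0(3.9) + 10×L_1(3.9) + 11×L_2(3.9)
P(3.9) = 9.976250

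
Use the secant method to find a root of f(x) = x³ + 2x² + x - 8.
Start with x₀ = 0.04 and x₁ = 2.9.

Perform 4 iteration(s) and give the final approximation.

f(x) = x³ + 2x² + x - 8
x₀ = 0.04, x₁ = 2.9

Secant formula: x_{n+1} = x_n - f(x_n)(x_n - x_{n-1})/(f(x_n) - f(x_{n-1}))

Iteration 1:
  f(0.040000) = -7.956736
  f(2.900000) = 36.109000
  x_2 = 2.900000 - 36.109000×(2.900000 - 0.040000)/(36.109000 - (-7.956736))
       = 0.556416
Iteration 2:
  f(2.900000) = 36.109000
  f(0.556416) = -6.652119
  x_3 = 0.556416 - (-6.652119)×(0.556416 - 2.900000)/(-6.652119 - 36.109000)
       = 0.920995
Iteration 3:
  f(0.556416) = -6.652119
  f(0.920995) = -4.601323
  x_4 = 0.920995 - (-4.601323)×(0.920995 - 0.556416)/(-4.601323 - (-6.652119))
       = 1.738992
Iteration 4:
  f(0.920995) = -4.601323
  f(1.738992) = 5.046053
  x_5 = 1.738992 - 5.046053×(1.738992 - 0.920995)/(5.046053 - (-4.601323))
       = 1.311139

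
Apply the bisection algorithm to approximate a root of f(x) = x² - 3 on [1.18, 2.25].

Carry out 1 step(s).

f(x) = x² - 3
Initial interval: [1.18, 2.25]

Iteration 1:
  c_1 = (1.180000 + 2.250000)/2 = 1.715000
  f(c_1) = f(1.715000) = -0.058775
  f(a) × f(c) ≥ 0, new interval: [1.715000, 2.250000]

After 1 iteration(s), the approximation is c_1 = 1.715000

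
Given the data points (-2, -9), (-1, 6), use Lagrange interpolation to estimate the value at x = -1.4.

Lagrange interpolation formula:
P(x) = Σ yᵢ × Lᵢ(x)
where Lᵢ(x) = Π_{j≠i} (x - xⱼ)/(xᵢ - xⱼ)

L_0(-1.4) = (-1.4 - (-1))/(-2 - (-1)) = 0.400000
L_1(-1.4) = (-1.4 - (-2))/(-1 - (-2)) = 0.600000

P(-1.4) = (-9)×L_0(-1.4) + 6×L_1(-1.4)
P(-1.4) = 0.000000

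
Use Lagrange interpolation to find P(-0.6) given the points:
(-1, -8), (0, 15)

Lagrange interpolation formula:
P(x) = Σ yᵢ × Lᵢ(x)
where Lᵢ(x) = Π_{j≠i} (x - xⱼ)/(xᵢ - xⱼ)

L_0(-0.6) = (-0.6 - 0)/(-1 - 0) = 0.600000
L_1(-0.6) = (-0.6 - (-1))/(0 - (-1)) = 0.400000

P(-0.6) = (-8)×L_0(-0.6) + 15×L_1(-0.6)
P(-0.6) = 1.200000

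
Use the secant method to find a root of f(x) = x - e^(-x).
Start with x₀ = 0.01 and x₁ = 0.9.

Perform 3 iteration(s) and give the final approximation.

f(x) = x - e^(-x)
x₀ = 0.01, x₁ = 0.9

Secant formula: x_{n+1} = x_n - f(x_n)(x_n - x_{n-1})/(f(x_n) - f(x_{n-1}))

Iteration 1:
  f(0.010000) = -0.980050
  f(0.900000) = 0.493430
  x_2 = 0.900000 - 0.493430×(0.900000 - 0.010000)/(0.493430 - (-0.980050))
       = 0.601962
Iteration 2:
  f(0.900000) = 0.493430
  f(0.601962) = 0.054226
  x_3 = 0.601962 - 0.054226×(0.601962 - 0.900000)/(0.054226 - 0.493430)
       = 0.565165
Iteration 3:
  f(0.601962) = 0.054226
  f(0.565165) = -0.003101
  x_4 = 0.565165 - (-0.003101)×(0.565165 - 0.601962)/(-0.003101 - 0.054226)
       = 0.567156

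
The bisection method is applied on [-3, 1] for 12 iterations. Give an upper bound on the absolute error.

Bisection error bound: |error| ≤ (b-a)/2^n
|error| ≤ (1 - (-3))/2^12 = 4/2^12
|error| ≤ 0.0009765625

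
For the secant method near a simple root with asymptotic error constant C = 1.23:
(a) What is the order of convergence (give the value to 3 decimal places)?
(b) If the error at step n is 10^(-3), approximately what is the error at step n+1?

(a) Secant method has superlinear convergence with order φ = (1+√5)/2 ≈ 1.618.
    This means |e_{n+1}| ≈ C|e_n|^1.618.

(b) With |e_n| = 10^(-3) and C = 1.23:
    |e_{n+1}| ≈ 1.23 × (10^(-3))^1.618 = 1.23 × 10^(-4.85)

(a) ≈ 1.618 (golden ratio); (b) |e_{n+1}| ≈ 1.721e-05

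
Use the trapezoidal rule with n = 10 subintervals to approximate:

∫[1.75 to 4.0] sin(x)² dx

f(x) = sin(x)²
a = 1.75, b = 4.0, n = 10
h = (b - a)/n = 0.225000

Trapezoidal rule: (h/2)[f(x₀) + 2f(x₁) + 2f(x₂) + ... + f(xₙ)]

x_0 = 1.7500, f(x_0) = 0.968228, coefficient = 1
x_1 = 1.9750, f(x_1) = 0.845326, coefficient = 2
x_2 = 2.2000, f(x_2) = 0.653666, coefficient = 2
x_3 = 2.4250, f(x_3) = 0.431411, coefficient = 2
x_4 = 2.6500, f(x_4) = 0.222813, coefficient = 2
x_5 = 2.8750, f(x_5) = 0.069404, coefficient = 2
x_6 = 3.1000, f(x_6) = 0.001729, coefficient = 2
x_7 = 3.3250, f(x_7) = 0.033263, coefficient = 2
x_8 = 3.5500, f(x_8) = 0.157727, coefficient = 2
x_9 = 3.7750, f(x_9) = 0.350339, coefficient = 2
x_10 = 4.0000, f(x_10) = 0.572750, coefficient = 1

I ≈ (0.225000/2) × 7.072334 = 0.795638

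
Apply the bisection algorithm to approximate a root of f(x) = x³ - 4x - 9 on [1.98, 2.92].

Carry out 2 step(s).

f(x) = x³ - 4x - 9
Initial interval: [1.98, 2.92]

Iteration 1:
  c_1 = (1.980000 + 2.920000)/2 = 2.450000
  f(c_1) = f(2.450000) = -4.093875
  f(a) × f(c) ≥ 0, new interval: [2.450000, 2.920000]
Iteration 2:
  c_2 = (2.450000 + 2.920000)/2 = 2.685000
  f(c_2) = f(2.685000) = -0.383231
  f(a) × f(c) ≥ 0, new interval: [2.685000, 2.920000]

After 2 iteration(s), the approximation is c_2 = 2.685000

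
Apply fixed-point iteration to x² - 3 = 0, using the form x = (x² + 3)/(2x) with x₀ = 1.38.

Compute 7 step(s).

Equation: x² - 3 = 0
Fixed-point form: x = (x² + 3)/(2x)
x₀ = 1.38

x_1 = g(1.380000) = 1.776957
x_2 = g(1.776957) = 1.732618
x_3 = g(1.732618) = 1.732051
x_4 = g(1.732051) = 1.732051
x_5 = g(1.732051) = 1.732051
x_6 = g(1.732051) = 1.732051
x_7 = g(1.732051) = 1.732051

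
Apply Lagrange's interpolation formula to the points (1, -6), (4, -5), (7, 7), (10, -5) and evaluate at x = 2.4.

Lagrange interpolation formula:
P(x) = Σ yᵢ × Lᵢ(x)
where Lᵢ(x) = Π_{j≠i} (x - xⱼ)/(xᵢ - xⱼ)

L_0(2.4) = (2.4 - 4)/(1 - 4) × (2.4 - 7)/(1 - 7) × (2.4 - 10)/(1 - 10) = 0.345284
L_1(2.4) = (2.4 - 1)/(4 - 1) × (2.4 - 7)/(4 - 7) × (2.4 - 10)/(4 - 10) = 0.906370
L_2(2.4) = (2.4 - 1)/(7 - 1) × (2.4 - 4)/(7 - 4) × (2.4 - 10)/(7 - 10) = -0.315259
L_3(2.4) = (2.4 - 1)/(10 - 1) × (2.4 - 4)/(10 - 4) × (2.4 - 7)/(10 - 7) = 0.063605

P(2.4) = (-6)×L_0(2.4) + (-5)×L_1(2.4) + 7×L_2(2.4) + (-5)×L_3(2.4)
P(2.4) = -9.128395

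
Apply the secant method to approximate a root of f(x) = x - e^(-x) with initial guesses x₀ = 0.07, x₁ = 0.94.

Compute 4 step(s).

f(x) = x - e^(-x)
x₀ = 0.07, x₁ = 0.94

Secant formula: x_{n+1} = x_n - f(x_n)(x_n - x_{n-1})/(f(x_n) - f(x_{n-1}))

Iteration 1:
  f(0.070000) = -0.862394
  f(0.940000) = 0.549372
  x_2 = 0.940000 - 0.549372×(0.940000 - 0.070000)/(0.549372 - (-0.862394))
       = 0.601450
Iteration 2:
  f(0.940000) = 0.549372
  f(0.601450) = 0.053433
  x_3 = 0.601450 - 0.053433×(0.601450 - 0.940000)/(0.053433 - 0.549372)
       = 0.564974
Iteration 3:
  f(0.601450) = 0.053433
  f(0.564974) = -0.003401
  x_4 = 0.564974 - (-0.003401)×(0.564974 - 0.601450)/(-0.003401 - 0.053433)
       = 0.567157
Iteration 4:
  f(0.564974) = -0.003401
  f(0.567157) = 0.000021
  x_5 = 0.567157 - 0.000021×(0.567157 - 0.564974)/(0.000021 - (-0.003401))
       = 0.567143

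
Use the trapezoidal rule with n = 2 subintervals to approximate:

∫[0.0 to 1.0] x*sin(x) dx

f(x) = x*sin(x)
a = 0.0, b = 1.0, n = 2
h = (b - a)/n = 0.500000

Trapezoidal rule: (h/2)[f(x₀) + 2f(x₁) + 2f(x₂) + ... + f(xₙ)]

x_0 = 0.0000, f(x_0) = 0.000000, coefficient = 1
x_1 = 0.5000, f(x_1) = 0.239713, coefficient = 2
x_2 = 1.0000, f(x_2) = 0.841471, coefficient = 1

I ≈ (0.500000/2) × 1.320897 = 0.330224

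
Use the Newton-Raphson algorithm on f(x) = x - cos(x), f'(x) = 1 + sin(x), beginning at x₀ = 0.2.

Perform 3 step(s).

f(x) = x - cos(x)
f'(x) = 1 + sin(x)
x₀ = 0.2

Newton-Raphson formula: x_{n+1} = x_n - f(x_n)/f'(x_n)

Iteration 1:
  f(0.200000) = -0.780067
  f'(0.200000) = 1.198669
  x_1 = 0.200000 - (-0.780067)/1.198669 = 0.850777
Iteration 2:
  f(0.850777) = 0.191378
  f'(0.850777) = 1.751793
  x_2 = 0.850777 - 0.191378/1.751793 = 0.741530
Iteration 3:
  f(0.741530) = 0.004094
  f'(0.741530) = 1.675417
  x_3 = 0.741530 - 0.004094/1.675417 = 0.739086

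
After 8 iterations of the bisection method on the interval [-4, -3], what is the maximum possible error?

Bisection error bound: |error| ≤ (b-a)/2^n
|error| ≤ (-3 - (-4))/2^8 = 1/2^8
|error| ≤ 0.0039062500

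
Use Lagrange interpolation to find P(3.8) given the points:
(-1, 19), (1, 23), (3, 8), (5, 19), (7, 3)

Lagrange interpolation formula:
P(x) = Σ yᵢ × Lᵢ(x)
where Lᵢ(x) = Π_{j≠i} (x - xⱼ)/(xᵢ - xⱼ)

L_0(3.8) = (3.8 - 1)/(-1 - 1) × (3.8 - 3)/(-1 - 3) × (3.8 - 5)/(-1 - 5) × (3.8 - 7)/(-1 - 7) = 0.022400
L_1(3.8) = (3.8 - (-1))/(1 - (-1)) × (3.8 - 3)/(1 - 3) × (3.8 - 5)/(1 - 5) × (3.8 - 7)/(1 - 7) = -0.153600
L_2(3.8) = (3.8 - (-1))/(3 - (-1)) × (3.8 - 1)/(3 - 1) × (3.8 - 5)/(3 - 5) × (3.8 - 7)/(3 - 7) = 0.806400
L_3(3.8) = (3.8 - (-1))/(5 - (-1)) × (3.8 - 1)/(5 - 1) × (3.8 - 3)/(5 - 3) × (3.8 - 7)/(5 - 7) = 0.358400
L_4(3.8) = (3.8 - (-1))/(7 - (-1)) × (3.8 - 1)/(7 - 1) × (3.8 - 3)/(7 - 3) × (3.8 - 5)/(7 - 5) = -0.033600

P(3.8) = 19×L_0(3.8) + 23×L_1(3.8) + 8×L_2(3.8) + 19×L_3(3.8) + 3×L_4(3.8)
P(3.8) = 10.052800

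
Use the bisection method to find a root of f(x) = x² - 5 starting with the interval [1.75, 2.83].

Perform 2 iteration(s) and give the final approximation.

f(x) = x² - 5
Initial interval: [1.75, 2.83]

Iteration 1:
  c_1 = (1.750000 + 2.830000)/2 = 2.290000
  f(c_1) = f(2.290000) = 0.244100
  f(a) × f(c) < 0, new interval: [1.750000, 2.290000]
Iteration 2:
  c_2 = (1.750000 + 2.290000)/2 = 2.020000
  f(c_2) = f(2.020000) = -0.919600
  f(a) × f(c) ≥ 0, new interval: [2.020000, 2.290000]

After 2 iteration(s), the approximation is c_2 = 2.020000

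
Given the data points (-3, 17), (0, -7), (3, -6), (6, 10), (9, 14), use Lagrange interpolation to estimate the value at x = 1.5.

Lagrange interpolation formula:
P(x) = Σ yᵢ × Lᵢ(x)
where Lᵢ(x) = Π_{j≠i} (x - xⱼ)/(xᵢ - xⱼ)

L_0(1.5) = (1.5 - 0)/(-3 - 0) × (1.5 - 3)/(-3 - 3) × (1.5 - 6)/(-3 - 6) × (1.5 - 9)/(-3 - 9) = -0.039062
L_1(1.5) = (1.5 - (-3))/(0 - (-3)) × (1.5 - 3)/(0 - 3) × (1.5 - 6)/(0 - 6) × (1.5 - 9)/(0 - 9) = 0.468750
L_2(1.5) = (1.5 - (-3))/(3 - (-3)) × (1.5 - 0)/(3 - 0) × (1.5 - 6)/(3 - 6) × (1.5 - 9)/(3 - 9) = 0.703125
L_3(1.5) = (1.5 - (-3))/(6 - (-3)) × (1.5 - 0)/(6 - 0) × (1.5 - 3)/(6 - 3) × (1.5 - 9)/(6 - 9) = -0.156250
L_4(1.5) = (1.5 - (-3))/(9 - (-3)) × (1.5 - 0)/(9 - 0) × (1.5 - 3)/(9 - 3) × (1.5 - 6)/(9 - 6) = 0.023438

P(1.5) = 17×L_0(1.5) + (-7)×L_1(1.5) + (-6)×L_2(1.5) + 10×L_3(1.5) + 14×L_4(1.5)
P(1.5) = -9.398438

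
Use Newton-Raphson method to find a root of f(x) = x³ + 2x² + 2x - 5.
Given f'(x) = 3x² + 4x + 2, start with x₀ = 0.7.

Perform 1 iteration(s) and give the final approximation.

f(x) = x³ + 2x² + 2x - 5
f'(x) = 3x² + 4x + 2
x₀ = 0.7

Newton-Raphson formula: x_{n+1} = x_n - f(x_n)/f'(x_n)

Iteration 1:
  f(0.700000) = -2.277000
  f'(0.700000) = 6.270000
  x_1 = 0.700000 - (-2.277000)/6.270000 = 1.063158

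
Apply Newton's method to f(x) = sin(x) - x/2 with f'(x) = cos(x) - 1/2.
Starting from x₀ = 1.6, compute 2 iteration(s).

f(x) = sin(x) - x/2
f'(x) = cos(x) - 1/2
x₀ = 1.6

Newton-Raphson formula: x_{n+1} = x_n - f(x_n)/f'(x_n)

Iteration 1:
  f(1.600000) = 0.199574
  f'(1.600000) = -0.529200
  x_1 = 1.600000 - 0.199574/(-0.529200) = 1.977124
Iteration 2:
  f(1.977124) = -0.069983
  f'(1.977124) = -0.895238
  x_2 = 1.977124 - (-0.069983)/(-0.895238) = 1.898951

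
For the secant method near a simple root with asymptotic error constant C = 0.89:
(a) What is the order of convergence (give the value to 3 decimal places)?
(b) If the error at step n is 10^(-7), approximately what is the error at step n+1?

(a) Secant method has superlinear convergence with order φ = (1+√5)/2 ≈ 1.618.
    This means |e_{n+1}| ≈ C|e_n|^1.618.

(b) With |e_n| = 10^(-7) and C = 0.89:
    |e_{n+1}| ≈ 0.89 × (10^(-7))^1.618 = 0.89 × 10^(-11.33)

(a) ≈ 1.618 (golden ratio); (b) |e_{n+1}| ≈ 4.199e-12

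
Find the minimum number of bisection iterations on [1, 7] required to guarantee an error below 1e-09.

We need (b-a)/2^n ≤ 1e-09
(7 - 1)/2^n ≤ 1e-09
6/2^n ≤ 1e-09
2^n ≥ 6000000000
n ≥ log₂(6000000000) = 32.48
n ≥ 33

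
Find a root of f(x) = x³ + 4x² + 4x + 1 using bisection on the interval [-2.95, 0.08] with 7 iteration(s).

f(x) = x³ + 4x² + 4x + 1
Initial interval: [-2.95, 0.08]

Iteration 1:
  c_1 = (-2.950000 + 0.080000)/2 = -1.435000
  f(c_1) = f(-1.435000) = 0.541912
  f(a) × f(c) < 0, new interval: [-2.950000, -1.435000]
Iteration 2:
  c_2 = (-2.950000 + (-1.435000))/2 = -2.192500
  f(c_2) = f(-2.192500) = 0.918754
  f(a) × f(c) < 0, new interval: [-2.950000, -2.192500]
Iteration 3:
  c_3 = (-2.950000 + (-2.192500))/2 = -2.571250
  f(c_3) = f(-2.571250) = 0.160933
  f(a) × f(c) < 0, new interval: [-2.950000, -2.571250]
Iteration 4:
  c_4 = (-2.950000 + (-2.571250))/2 = -2.760625
  f(c_4) = f(-2.760625) = -0.597161
  f(a) × f(c) ≥ 0, new interval: [-2.760625, -2.571250]
Iteration 5:
  c_5 = (-2.760625 + (-2.571250))/2 = -2.665938
  f(c_5) = f(-2.665938) = -0.182271
  f(a) × f(c) ≥ 0, new interval: [-2.665938, -2.571250]
Iteration 6:
  c_6 = (-2.665938 + (-2.571250))/2 = -2.618594
  f(c_6) = f(-2.618594) = -0.002026
  f(a) × f(c) ≥ 0, new interval: [-2.618594, -2.571250]
Iteration 7:
  c_7 = (-2.618594 + (-2.571250))/2 = -2.594922
  f(c_7) = f(-2.594922) = 0.081574
  f(a) × f(c) < 0, new interval: [-2.618594, -2.594922]

After 7 iteration(s), the approximation is c_7 = -2.594922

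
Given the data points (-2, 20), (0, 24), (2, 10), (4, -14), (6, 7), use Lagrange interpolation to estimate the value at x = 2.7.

Lagrange interpolation formula:
P(x) = Σ yᵢ × Lᵢ(x)
where Lᵢ(x) = Π_{j≠i} (x - xⱼ)/(xᵢ - xⱼ)

L_0(2.7) = (2.7 - 0)/(-2 - 0) × (2.7 - 2)/(-2 - 2) × (2.7 - 4)/(-2 - 4) × (2.7 - 6)/(-2 - 6) = 0.021115
L_1(2.7) = (2.7 - (-2))/(0 - (-2)) × (2.7 - 2)/(0 - 2) × (2.7 - 4)/(0 - 4) × (2.7 - 6)/(0 - 6) = -0.147022
L_2(2.7) = (2.7 - (-2))/(2 - (-2)) × (2.7 - 0)/(2 - 0) × (2.7 - 4)/(2 - 4) × (2.7 - 6)/(2 - 6) = 0.850627
L_3(2.7) = (2.7 - (-2))/(4 - (-2)) × (2.7 - 0)/(4 - 0) × (2.7 - 2)/(4 - 2) × (2.7 - 6)/(4 - 6) = 0.305353
L_4(2.7) = (2.7 - (-2))/(6 - (-2)) × (2.7 - 0)/(6 - 0) × (2.7 - 2)/(6 - 2) × (2.7 - 4)/(6 - 4) = -0.030073

P(2.7) = 20×L_0(2.7) + 24×L_1(2.7) + 10×L_2(2.7) + (-14)×L_3(2.7) + 7×L_4(2.7)
P(2.7) = 0.914585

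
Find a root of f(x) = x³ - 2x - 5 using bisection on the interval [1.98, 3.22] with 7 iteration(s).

f(x) = x³ - 2x - 5
Initial interval: [1.98, 3.22]

Iteration 1:
  c_1 = (1.980000 + 3.220000)/2 = 2.600000
  f(c_1) = f(2.600000) = 7.376000
  f(a) × f(c) < 0, new interval: [1.980000, 2.600000]
Iteration 2:
  c_2 = (1.980000 + 2.600000)/2 = 2.290000
  f(c_2) = f(2.290000) = 2.428989
  f(a) × f(c) < 0, new interval: [1.980000, 2.290000]
Iteration 3:
  c_3 = (1.980000 + 2.290000)/2 = 2.135000
  f(c_3) = f(2.135000) = 0.461810
  f(a) × f(c) < 0, new interval: [1.980000, 2.135000]
Iteration 4:
  c_4 = (1.980000 + 2.135000)/2 = 2.057500
  f(c_4) = f(2.057500) = -0.404972
  f(a) × f(c) ≥ 0, new interval: [2.057500, 2.135000]
Iteration 5:
  c_5 = (2.057500 + 2.135000)/2 = 2.096250
  f(c_5) = f(2.096250) = 0.018976
  f(a) × f(c) < 0, new interval: [2.057500, 2.096250]
Iteration 6:
  c_6 = (2.057500 + 2.096250)/2 = 2.076875
  f(c_6) = f(2.076875) = -0.195337
  f(a) × f(c) ≥ 0, new interval: [2.076875, 2.096250]
Iteration 7:
  c_7 = (2.076875 + 2.096250)/2 = 2.086563
  f(c_7) = f(2.086563) = -0.088768
  f(a) × f(c) ≥ 0, new interval: [2.086563, 2.096250]

After 7 iteration(s), the approximation is c_7 = 2.086563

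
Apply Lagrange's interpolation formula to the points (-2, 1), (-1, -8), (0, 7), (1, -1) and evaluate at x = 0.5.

Lagrange interpolation formula:
P(x) = Σ yᵢ × Lᵢ(x)
where Lᵢ(x) = Π_{j≠i} (x - xⱼ)/(xᵢ - xⱼ)

L_0(0.5) = (0.5 - (-1))/(-2 - (-1)) × (0.5 - 0)/(-2 - 0) × (0.5 - 1)/(-2 - 1) = 0.062500
L_1(0.5) = (0.5 - (-2))/(-1 - (-2)) × (0.5 - 0)/(-1 - 0) × (0.5 - 1)/(-1 - 1) = -0.312500
L_2(0.5) = (0.5 - (-2))/(0 - (-2)) × (0.5 - (-1))/(0 - (-1)) × (0.5 - 1)/(0 - 1) = 0.937500
L_3(0.5) = (0.5 - (-2))/(1 - (-2)) × (0.5 - (-1))/(1 - (-1)) × (0.5 - 0)/(1 - 0) = 0.312500

P(0.5) = 1×L_0(0.5) + (-8)×L_1(0.5) + 7×L_2(0.5) + (-1)×L_3(0.5)
P(0.5) = 8.812500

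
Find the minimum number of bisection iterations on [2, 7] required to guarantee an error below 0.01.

We need (b-a)/2^n ≤ 0.01
(7 - 2)/2^n ≤ 0.01
5/2^n ≤ 0.01
2^n ≥ 500
n ≥ log₂(500) = 8.97
n ≥ 9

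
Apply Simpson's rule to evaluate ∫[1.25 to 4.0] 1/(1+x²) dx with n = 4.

f(x) = 1/(1+x²)
a = 1.25, b = 4.0, n = 4
h = (b - a)/n = 0.687500

Simpson's rule: (h/3)[f(x₀) + 4f(x₁) + 2f(x₂) + ... + f(xₙ)]

x_0 = 1.2500, f(x_0) = 0.390244, coefficient = 1
x_1 = 1.9375, f(x_1) = 0.210353, coefficient = 4
x_2 = 2.6250, f(x_2) = 0.126733, coefficient = 2
x_3 = 3.3125, f(x_3) = 0.083524, coefficient = 4
x_4 = 4.0000, f(x_4) = 0.058824, coefficient = 1

I ≈ (0.687500/3) × 1.878041 = 0.430384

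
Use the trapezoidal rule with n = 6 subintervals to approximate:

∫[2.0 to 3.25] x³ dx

f(x) = x³
a = 2.0, b = 3.25, n = 6
h = (b - a)/n = 0.208333

Trapezoidal rule: (h/2)[f(x₀) + 2f(x₁) + 2f(x₂) + ... + f(xₙ)]

x_0 = 2.0000, f(x_0) = 8.000000, coefficient = 1
x_1 = 2.2083, f(x_1) = 10.769459, coefficient = 2
x_2 = 2.4167, f(x_2) = 14.114005, coefficient = 2
x_3 = 2.6250, f(x_3) = 18.087891, coefficient = 2
x_4 = 2.8333, f(x_4) = 22.745370, coefficient = 2
x_5 = 3.0417, f(x_5) = 28.140697, coefficient = 2
x_6 = 3.2500, f(x_6) = 34.328125, coefficient = 1

I ≈ (0.208333/2) × 230.042969 = 23.962809
Exact value: 23.891602
Error: 0.071208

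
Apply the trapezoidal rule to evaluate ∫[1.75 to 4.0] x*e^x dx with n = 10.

f(x) = x*e^x
a = 1.75, b = 4.0, n = 10
h = (b - a)/n = 0.225000

Trapezoidal rule: (h/2)[f(x₀) + 2f(x₁) + 2f(x₂) + ... + f(xₙ)]

x_0 = 1.7500, f(x_0) = 10.070555, coefficient = 1
x_1 = 1.9750, f(x_1) = 14.233074, coefficient = 2
x_2 = 2.2000, f(x_2) = 19.855030, coefficient = 2
x_3 = 2.4250, f(x_3) = 27.407906, coefficient = 2
x_4 = 2.6500, f(x_4) = 37.508202, coefficient = 2
x_5 = 2.8750, f(x_5) = 50.960594, coefficient = 2
x_6 = 3.1000, f(x_6) = 68.813649, coefficient = 2
x_7 = 3.3250, f(x_7) = 92.431670, coefficient = 2
x_8 = 3.5500, f(x_8) = 123.587277, coefficient = 2
x_9 = 3.7750, f(x_9) = 164.580594, coefficient = 2
x_10 = 4.0000, f(x_10) = 218.392600, coefficient = 1

I ≈ (0.225000/2) × 1427.219149 = 160.562154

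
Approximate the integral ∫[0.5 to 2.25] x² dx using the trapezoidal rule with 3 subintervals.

f(x) = x²
a = 0.5, b = 2.25, n = 3
h = (b - a)/n = 0.583333

Trapezoidal rule: (h/2)[f(x₀) + 2f(x₁) + 2f(x₂) + ... + f(xₙ)]

x_0 = 0.5000, f(x_0) = 0.250000, coefficient = 1
x_1 = 1.0833, f(x_1) = 1.173611, coefficient = 2
x_2 = 1.6667, f(x_2) = 2.777778, coefficient = 2
x_3 = 2.2500, f(x_3) = 5.062500, coefficient = 1

I ≈ (0.583333/2) × 13.215278 = 3.854456
Exact value: 3.755208
Error: 0.099248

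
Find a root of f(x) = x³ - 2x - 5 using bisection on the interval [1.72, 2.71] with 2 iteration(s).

f(x) = x³ - 2x - 5
Initial interval: [1.72, 2.71]

Iteration 1:
  c_1 = (1.720000 + 2.710000)/2 = 2.215000
  f(c_1) = f(2.215000) = 1.437288
  f(a) × f(c) < 0, new interval: [1.720000, 2.215000]
Iteration 2:
  c_2 = (1.720000 + 2.215000)/2 = 1.967500
  f(c_2) = f(1.967500) = -1.318697
  f(a) × f(c) ≥ 0, new interval: [1.967500, 2.215000]

After 2 iteration(s), the approximation is c_2 = 1.967500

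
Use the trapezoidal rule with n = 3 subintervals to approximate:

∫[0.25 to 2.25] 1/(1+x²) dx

f(x) = 1/(1+x²)
a = 0.25, b = 2.25, n = 3
h = (b - a)/n = 0.666667

Trapezoidal rule: (h/2)[f(x₀) + 2f(x₁) + 2f(x₂) + ... + f(xₙ)]

x_0 = 0.2500, f(x_0) = 0.941176, coefficient = 1
x_1 = 0.9167, f(x_1) = 0.543396, coefficient = 2
x_2 = 1.5833, f(x_2) = 0.285149, coefficient = 2
x_3 = 2.2500, f(x_3) = 0.164948, coefficient = 1

I ≈ (0.666667/2) × 2.763214 = 0.921071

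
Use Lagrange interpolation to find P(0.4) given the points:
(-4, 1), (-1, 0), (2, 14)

Lagrange interpolation formula:
P(x) = Σ yᵢ × Lᵢ(x)
where Lᵢ(x) = Π_{j≠i} (x - xⱼ)/(xᵢ - xⱼ)

L_0(0.4) = (0.4 - (-1))/(-4 - (-1)) × (0.4 - 2)/(-4 - 2) = -0.124444
L_1(0.4) = (0.4 - (-4))/(-1 - (-4)) × (0.4 - 2)/(-1 - 2) = 0.782222
L_2(0.4) = (0.4 - (-4))/(2 - (-4)) × (0.4 - (-1))/(2 - (-1)) = 0.342222

P(0.4) = 1×L_0(0.4) + 0×L_1(0.4) + 14×L_2(0.4)
P(0.4) = 4.666667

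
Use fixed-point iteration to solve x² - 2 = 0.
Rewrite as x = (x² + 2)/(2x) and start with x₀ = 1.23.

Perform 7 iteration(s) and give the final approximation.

Equation: x² - 2 = 0
Fixed-point form: x = (x² + 2)/(2x)
x₀ = 1.23

x_1 = g(1.230000) = 1.428008
x_2 = g(1.428008) = 1.414280
x_3 = g(1.414280) = 1.414214
x_4 = g(1.414214) = 1.414214
x_5 = g(1.414214) = 1.414214
x_6 = g(1.414214) = 1.414214
x_7 = g(1.414214) = 1.414214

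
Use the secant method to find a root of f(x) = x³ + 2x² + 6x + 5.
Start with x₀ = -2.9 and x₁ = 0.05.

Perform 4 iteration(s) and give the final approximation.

f(x) = x³ + 2x² + 6x + 5
x₀ = -2.9, x₁ = 0.05

Secant formula: x_{n+1} = x_n - f(x_n)(x_n - x_{n-1})/(f(x_n) - f(x_{n-1}))

Iteration 1:
  f(-2.900000) = -19.969000
  f(0.050000) = 5.305125
  x_2 = 0.050000 - 5.305125×(0.050000 - (-2.900000))/(5.305125 - (-19.969000))
       = -0.569215
Iteration 2:
  f(0.050000) = 5.305125
  f(-0.569215) = 2.048292
  x_3 = -0.569215 - 2.048292×(-0.569215 - 0.050000)/(2.048292 - 5.305125)
       = -0.958653
Iteration 3:
  f(-0.569215) = 2.048292
  f(-0.958653) = 0.205097
  x_4 = -0.958653 - 0.205097×(-0.958653 - (-0.569215))/(0.205097 - 2.048292)
       = -1.001987
Iteration 4:
  f(-0.958653) = 0.205097
  f(-1.001987) = -0.009937
  x_5 = -1.001987 - (-0.009937)×(-1.001987 - (-0.958653))/(-0.009937 - 0.205097)
       = -0.999984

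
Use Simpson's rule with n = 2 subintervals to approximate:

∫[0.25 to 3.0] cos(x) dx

f(x) = cos(x)
a = 0.25, b = 3.0, n = 2
h = (b - a)/n = 1.375000

Simpson's rule: (h/3)[f(x₀) + 4f(x₁) + 2f(x₂) + ... + f(xₙ)]

x_0 = 0.2500, f(x_0) = 0.968912, coefficient = 1
x_1 = 1.6250, f(x_1) = -0.054177, coefficient = 4
x_2 = 3.0000, f(x_2) = -0.989992, coefficient = 1

I ≈ (1.375000/3) × -0.237789 = -0.108986
Exact value: -0.106284
Error: 0.002702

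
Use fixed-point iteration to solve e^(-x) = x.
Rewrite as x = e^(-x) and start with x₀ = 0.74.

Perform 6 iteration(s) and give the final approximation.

Equation: e^(-x) = x
Fixed-point form: x = e^(-x)
x₀ = 0.74

x_1 = g(0.740000) = 0.477114
x_2 = g(0.477114) = 0.620572
x_3 = g(0.620572) = 0.537637
x_4 = g(0.537637) = 0.584127
x_5 = g(0.584127) = 0.557592
x_6 = g(0.557592) = 0.572586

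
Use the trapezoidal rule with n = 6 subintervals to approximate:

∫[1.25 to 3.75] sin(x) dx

f(x) = sin(x)
a = 1.25, b = 3.75, n = 6
h = (b - a)/n = 0.416667

Trapezoidal rule: (h/2)[f(x₀) + 2f(x₁) + 2f(x₂) + ... + f(xₙ)]

x_0 = 1.2500, f(x_0) = 0.948985, coefficient = 1
x_1 = 1.6667, f(x_1) = 0.995408, coefficient = 2
x_2 = 2.0833, f(x_2) = 0.871503, coefficient = 2
x_3 = 2.5000, f(x_3) = 0.598472, coefficient = 2
x_4 = 2.9167, f(x_4) = 0.223034, coefficient = 2
x_5 = 3.3333, f(x_5) = -0.190568, coefficient = 2
x_6 = 3.7500, f(x_6) = -0.571561, coefficient = 1

I ≈ (0.416667/2) × 5.373122 = 1.119400
Exact value: 1.135882
Error: 0.016481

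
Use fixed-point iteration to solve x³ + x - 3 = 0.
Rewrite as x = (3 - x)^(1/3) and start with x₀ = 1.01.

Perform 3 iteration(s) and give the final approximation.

Equation: x³ + x - 3 = 0
Fixed-point form: x = (3 - x)^(1/3)
x₀ = 1.01

x_1 = g(1.010000) = 1.257818
x_2 = g(1.257818) = 1.203274
x_3 = g(1.203274) = 1.215702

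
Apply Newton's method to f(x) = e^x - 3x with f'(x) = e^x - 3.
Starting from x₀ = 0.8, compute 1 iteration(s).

f(x) = e^x - 3x
f'(x) = e^x - 3
x₀ = 0.8

Newton-Raphson formula: x_{n+1} = x_n - f(x_n)/f'(x_n)

Iteration 1:
  f(0.800000) = -0.174459
  f'(0.800000) = -0.774459
  x_1 = 0.800000 - (-0.174459)/(-0.774459) = 0.574734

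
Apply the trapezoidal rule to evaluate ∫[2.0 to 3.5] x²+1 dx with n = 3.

f(x) = x²+1
a = 2.0, b = 3.5, n = 3
h = (b - a)/n = 0.500000

Trapezoidal rule: (h/2)[f(x₀) + 2f(x₁) + 2f(x₂) + ... + f(xₙ)]

x_0 = 2.0000, f(x_0) = 5.000000, coefficient = 1
x_1 = 2.5000, f(x_1) = 7.250000, coefficient = 2
x_2 = 3.0000, f(x_2) = 10.000000, coefficient = 2
x_3 = 3.5000, f(x_3) = 13.250000, coefficient = 1

I ≈ (0.500000/2) × 52.750000 = 13.187500
Exact value: 13.125000
Error: 0.062500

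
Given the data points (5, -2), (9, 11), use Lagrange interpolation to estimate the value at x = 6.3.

Lagrange interpolation formula:
P(x) = Σ yᵢ × Lᵢ(x)
where Lᵢ(x) = Π_{j≠i} (x - xⱼ)/(xᵢ - xⱼ)

L_0(6.3) = (6.3 - 9)/(5 - 9) = 0.675000
L_1(6.3) = (6.3 - 5)/(9 - 5) = 0.325000

P(6.3) = (-2)×L_0(6.3) + 11×L_1(6.3)
P(6.3) = 2.225000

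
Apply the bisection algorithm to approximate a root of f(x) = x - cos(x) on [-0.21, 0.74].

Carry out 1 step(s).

f(x) = x - cos(x)
Initial interval: [-0.21, 0.74]

Iteration 1:
  c_1 = (-0.210000 + 0.740000)/2 = 0.265000
  f(c_1) = f(0.265000) = -0.700093
  f(a) × f(c) ≥ 0, new interval: [0.265000, 0.740000]

After 1 iteration(s), the approximation is c_1 = 0.265000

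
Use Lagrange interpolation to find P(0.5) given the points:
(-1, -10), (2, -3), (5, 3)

Lagrange interpolation formula:
P(x) = Σ yᵢ × Lᵢ(x)
where Lᵢ(x) = Π_{j≠i} (x - xⱼ)/(xᵢ - xⱼ)

L_0(0.5) = (0.5 - 2)/(-1 - 2) × (0.5 - 5)/(-1 - 5) = 0.375000
L_1(0.5) = (0.5 - (-1))/(2 - (-1)) × (0.5 - 5)/(2 - 5) = 0.750000
L_2(0.5) = (0.5 - (-1))/(5 - (-1)) × (0.5 - 2)/(5 - 2) = -0.125000

P(0.5) = (-10)×L_0(0.5) + (-3)×L_1(0.5) + 3×L_2(0.5)
P(0.5) = -6.375000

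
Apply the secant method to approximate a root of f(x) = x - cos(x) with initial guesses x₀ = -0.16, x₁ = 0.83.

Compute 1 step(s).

f(x) = x - cos(x)
x₀ = -0.16, x₁ = 0.83

Secant formula: x_{n+1} = x_n - f(x_n)(x_n - x_{n-1})/(f(x_n) - f(x_{n-1}))

Iteration 1:
  f(-0.160000) = -1.147227
  f(0.830000) = 0.155124
  x_2 = 0.830000 - 0.155124×(0.830000 - (-0.160000))/(0.155124 - (-1.147227))
       = 0.712080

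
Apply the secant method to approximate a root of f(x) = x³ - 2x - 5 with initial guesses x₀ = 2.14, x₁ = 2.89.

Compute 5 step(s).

f(x) = x³ - 2x - 5
x₀ = 2.14, x₁ = 2.89

Secant formula: x_{n+1} = x_n - f(x_n)(x_n - x_{n-1})/(f(x_n) - f(x_{n-1}))

Iteration 1:
  f(2.140000) = 0.520344
  f(2.890000) = 13.357569
  x_2 = 2.890000 - 13.357569×(2.890000 - 2.140000)/(13.357569 - 0.520344)
       = 2.109600
Iteration 2:
  f(2.890000) = 13.357569
  f(2.109600) = 0.169384
  x_3 = 2.109600 - 0.169384×(2.109600 - 2.890000)/(0.169384 - 13.357569)
       = 2.099576
Iteration 3:
  f(2.109600) = 0.169384
  f(2.099576) = 0.056244
  x_4 = 2.099576 - 0.056244×(2.099576 - 2.109600)/(0.056244 - 0.169384)
       = 2.094594
Iteration 4:
  f(2.099576) = 0.056244
  f(2.094594) = 0.000471
  x_5 = 2.094594 - 0.000471×(2.094594 - 2.099576)/(0.000471 - 0.056244)
       = 2.094552
Iteration 5:
  f(2.094594) = 0.000471
  f(2.094552) = 0.000001
  x_6 = 2.094552 - 0.000001×(2.094552 - 2.094594)/(0.000001 - 0.000471)
       = 2.094551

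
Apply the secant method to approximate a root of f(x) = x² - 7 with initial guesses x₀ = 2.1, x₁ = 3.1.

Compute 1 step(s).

f(x) = x² - 7
x₀ = 2.1, x₁ = 3.1

Secant formula: x_{n+1} = x_n - f(x_n)(x_n - x_{n-1})/(f(x_n) - f(x_{n-1}))

Iteration 1:
  f(2.100000) = -2.590000
  f(3.100000) = 2.610000
  x_2 = 3.100000 - 2.610000×(3.100000 - 2.100000)/(2.610000 - (-2.590000))
       = 2.598077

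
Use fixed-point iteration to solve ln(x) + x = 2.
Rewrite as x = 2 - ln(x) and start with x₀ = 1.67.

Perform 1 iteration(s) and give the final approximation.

Equation: ln(x) + x = 2
Fixed-point form: x = 2 - ln(x)
x₀ = 1.67

x_1 = g(1.670000) = 1.487176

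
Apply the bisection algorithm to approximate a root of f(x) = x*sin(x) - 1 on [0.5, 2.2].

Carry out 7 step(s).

f(x) = x*sin(x) - 1
Initial interval: [0.5, 2.2]

Iteration 1:
  c_1 = (0.500000 + 2.200000)/2 = 1.350000
  f(c_1) = f(1.350000) = 0.317227
  f(a) × f(c) < 0, new interval: [0.500000, 1.350000]
Iteration 2:
  c_2 = (0.500000 + 1.350000)/2 = 0.925000
  f(c_2) = f(0.925000) = -0.261276
  f(a) × f(c) ≥ 0, new interval: [0.925000, 1.350000]
Iteration 3:
  c_3 = (0.925000 + 1.350000)/2 = 1.137500
  f(c_3) = f(1.137500) = 0.032380
  f(a) × f(c) < 0, new interval: [0.925000, 1.137500]
Iteration 4:
  c_4 = (0.925000 + 1.137500)/2 = 1.031250
  f(c_4) = f(1.031250) = -0.115247
  f(a) × f(c) ≥ 0, new interval: [1.031250, 1.137500]
Iteration 5:
  c_5 = (1.031250 + 1.137500)/2 = 1.084375
  f(c_5) = f(1.084375) = -0.041400
  f(a) × f(c) ≥ 0, new interval: [1.084375, 1.137500]
Iteration 6:
  c_6 = (1.084375 + 1.137500)/2 = 1.110938
  f(c_6) = f(1.110938) = -0.004472
  f(a) × f(c) ≥ 0, new interval: [1.110938, 1.137500]
Iteration 7:
  c_7 = (1.110938 + 1.137500)/2 = 1.124219
  f(c_7) = f(1.124219) = 0.013967
  f(a) × f(c) < 0, new interval: [1.110938, 1.124219]

After 7 iteration(s), the approximation is c_7 = 1.124219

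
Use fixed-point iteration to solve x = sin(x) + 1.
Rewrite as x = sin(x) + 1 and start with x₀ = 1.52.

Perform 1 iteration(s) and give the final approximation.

Equation: x = sin(x) + 1
Fixed-point form: x = sin(x) + 1
x₀ = 1.52

x_1 = g(1.520000) = 1.998710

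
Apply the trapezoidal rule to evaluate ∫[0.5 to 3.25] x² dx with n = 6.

f(x) = x²
a = 0.5, b = 3.25, n = 6
h = (b - a)/n = 0.458333

Trapezoidal rule: (h/2)[f(x₀) + 2f(x₁) + 2f(x₂) + ... + f(xₙ)]

x_0 = 0.5000, f(x_0) = 0.250000, coefficient = 1
x_1 = 0.9583, f(x_1) = 0.918403, coefficient = 2
x_2 = 1.4167, f(x_2) = 2.006944, coefficient = 2
x_3 = 1.8750, f(x_3) = 3.515625, coefficient = 2
x_4 = 2.3333, f(x_4) = 5.444444, coefficient = 2
x_5 = 2.7917, f(x_5) = 7.793403, coefficient = 2
x_6 = 3.2500, f(x_6) = 10.562500, coefficient = 1

I ≈ (0.458333/2) × 50.170139 = 11.497323
Exact value: 11.401042
Error: 0.096282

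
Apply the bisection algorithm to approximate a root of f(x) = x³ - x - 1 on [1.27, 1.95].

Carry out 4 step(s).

f(x) = x³ - x - 1
Initial interval: [1.27, 1.95]

Iteration 1:
  c_1 = (1.270000 + 1.950000)/2 = 1.610000
  f(c_1) = f(1.610000) = 1.563281
  f(a) × f(c) < 0, new interval: [1.270000, 1.610000]
Iteration 2:
  c_2 = (1.270000 + 1.610000)/2 = 1.440000
  f(c_2) = f(1.440000) = 0.545984
  f(a) × f(c) < 0, new interval: [1.270000, 1.440000]
Iteration 3:
  c_3 = (1.270000 + 1.440000)/2 = 1.355000
  f(c_3) = f(1.355000) = 0.132814
  f(a) × f(c) < 0, new interval: [1.270000, 1.355000]
Iteration 4:
  c_4 = (1.270000 + 1.355000)/2 = 1.312500
  f(c_4) = f(1.312500) = -0.051514
  f(a) × f(c) ≥ 0, new interval: [1.312500, 1.355000]

After 4 iteration(s), the approximation is c_4 = 1.312500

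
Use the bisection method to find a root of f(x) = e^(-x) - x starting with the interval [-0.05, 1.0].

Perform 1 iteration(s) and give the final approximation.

f(x) = e^(-x) - x
Initial interval: [-0.05, 1.0]

Iteration 1:
  c_1 = (-0.050000 + 1.000000)/2 = 0.475000
  f(c_1) = f(0.475000) = 0.146885
  f(a) × f(c) ≥ 0, new interval: [0.475000, 1.000000]

After 1 iteration(s), the approximation is c_1 = 0.475000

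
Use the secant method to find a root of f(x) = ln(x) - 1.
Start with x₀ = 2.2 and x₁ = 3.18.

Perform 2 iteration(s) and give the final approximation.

f(x) = ln(x) - 1
x₀ = 2.2, x₁ = 3.18

Secant formula: x_{n+1} = x_n - f(x_n)(x_n - x_{n-1})/(f(x_n) - f(x_{n-1}))

Iteration 1:
  f(2.200000) = -0.211543
  f(3.180000) = 0.156881
  x_2 = 3.180000 - 0.156881×(3.180000 - 2.200000)/(0.156881 - (-0.211543))
       = 2.762699
Iteration 2:
  f(3.180000) = 0.156881
  f(2.762699) = 0.016208
  x_3 = 2.762699 - 0.016208×(2.762699 - 3.180000)/(0.016208 - 0.156881)
       = 2.714618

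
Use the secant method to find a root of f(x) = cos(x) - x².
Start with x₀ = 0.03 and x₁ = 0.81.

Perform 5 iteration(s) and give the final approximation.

f(x) = cos(x) - x²
x₀ = 0.03, x₁ = 0.81

Secant formula: x_{n+1} = x_n - f(x_n)(x_n - x_{n-1})/(f(x_n) - f(x_{n-1}))

Iteration 1:
  f(0.030000) = 0.998650
  f(0.810000) = 0.033398
  x_2 = 0.810000 - 0.033398×(0.810000 - 0.030000)/(0.033398 - 0.998650)
       = 0.836989
Iteration 2:
  f(0.810000) = 0.033398
  f(0.836989) = -0.030848
  x_3 = 0.836989 - (-0.030848)×(0.836989 - 0.810000)/(-0.030848 - 0.033398)
       = 0.824030
Iteration 3:
  f(0.836989) = -0.030848
  f(0.824030) = 0.000244
  x_4 = 0.824030 - 0.000244×(0.824030 - 0.836989)/(0.000244 - (-0.030848))
       = 0.824132
Iteration 4:
  f(0.824030) = 0.000244
  f(0.824132) = 0.000002
  x_5 = 0.824132 - 0.000002×(0.824132 - 0.824030)/(0.000002 - 0.000244)
       = 0.824132
Iteration 5:
  f(0.824132) = 0.000002
  f(0.824132) = 0.000000
  x_6 = 0.824132 - 0.000000×(0.824132 - 0.824132)/(0.000000 - 0.000002)
       = 0.824132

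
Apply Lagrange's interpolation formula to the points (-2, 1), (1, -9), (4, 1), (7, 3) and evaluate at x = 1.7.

Lagrange interpolation formula:
P(x) = Σ yᵢ × Lᵢ(x)
where Lᵢ(x) = Π_{j≠i} (x - xⱼ)/(xᵢ - xⱼ)

L_0(1.7) = (1.7 - 1)/(-2 - 1) × (1.7 - 4)/(-2 - 4) × (1.7 - 7)/(-2 - 7) = -0.052673
L_1(1.7) = (1.7 - (-2))/(1 - (-2)) × (1.7 - 4)/(1 - 4) × (1.7 - 7)/(1 - 7) = 0.835241
L_2(1.7) = (1.7 - (-2))/(4 - (-2)) × (1.7 - 1)/(4 - 1) × (1.7 - 7)/(4 - 7) = 0.254204
L_3(1.7) = (1.7 - (-2))/(7 - (-2)) × (1.7 - 1)/(7 - 1) × (1.7 - 4)/(7 - 4) = -0.036772

P(1.7) = 1×L_0(1.7) + (-9)×L_1(1.7) + 1×L_2(1.7) + 3×L_3(1.7)
P(1.7) = -7.425951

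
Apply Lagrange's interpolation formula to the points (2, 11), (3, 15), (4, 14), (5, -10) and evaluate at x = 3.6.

Lagrange interpolation formula:
P(x) = Σ yᵢ × Lᵢ(x)
where Lᵢ(x) = Π_{j≠i} (x - xⱼ)/(xᵢ - xⱼ)

L_0(3.6) = (3.6 - 3)/(2 - 3) × (3.6 - 4)/(2 - 4) × (3.6 - 5)/(2 - 5) = -0.056000
L_1(3.6) = (3.6 - 2)/(3 - 2) × (3.6 - 4)/(3 - 4) × (3.6 - 5)/(3 - 5) = 0.448000
L_2(3.6) = (3.6 - 2)/(4 - 2) × (3.6 - 3)/(4 - 3) × (3.6 - 5)/(4 - 5) = 0.672000
L_3(3.6) = (3.6 - 2)/(5 - 2) × (3.6 - 3)/(5 - 3) × (3.6 - 4)/(5 - 4) = -0.064000

P(3.6) = 11×L_0(3.6) + 15×L_1(3.6) + 14×L_2(3.6) + (-10)×L_3(3.6)
P(3.6) = 16.152000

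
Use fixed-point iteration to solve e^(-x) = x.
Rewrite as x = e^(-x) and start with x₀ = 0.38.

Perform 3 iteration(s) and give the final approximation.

Equation: e^(-x) = x
Fixed-point form: x = e^(-x)
x₀ = 0.38

x_1 = g(0.380000) = 0.683861
x_2 = g(0.683861) = 0.504665
x_3 = g(0.504665) = 0.603708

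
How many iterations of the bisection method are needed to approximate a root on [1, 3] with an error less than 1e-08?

We need (b-a)/2^n ≤ 1e-08
(3 - 1)/2^n ≤ 1e-08
2/2^n ≤ 1e-08
2^n ≥ 200000000
n ≥ log₂(200000000) = 27.58
n ≥ 28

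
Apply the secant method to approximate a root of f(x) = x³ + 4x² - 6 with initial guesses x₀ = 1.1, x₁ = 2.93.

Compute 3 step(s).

f(x) = x³ + 4x² - 6
x₀ = 1.1, x₁ = 2.93

Secant formula: x_{n+1} = x_n - f(x_n)(x_n - x_{n-1})/(f(x_n) - f(x_{n-1}))

Iteration 1:
  f(1.100000) = 0.171000
  f(2.930000) = 53.493357
  x_2 = 2.930000 - 53.493357×(2.930000 - 1.100000)/(53.493357 - 0.171000)
       = 1.094131
Iteration 2:
  f(2.930000) = 53.493357
  f(1.094131) = 0.098304
  x_3 = 1.094131 - 0.098304×(1.094131 - 2.930000)/(0.098304 - 53.493357)
       = 1.090751
Iteration 3:
  f(1.094131) = 0.098304
  f(1.090751) = 0.056663
  x_4 = 1.090751 - 0.056663×(1.090751 - 1.094131)/(0.056663 - 0.098304)
       = 1.086152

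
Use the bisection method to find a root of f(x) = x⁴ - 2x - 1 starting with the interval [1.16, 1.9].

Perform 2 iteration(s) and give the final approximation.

f(x) = x⁴ - 2x - 1
Initial interval: [1.16, 1.9]

Iteration 1:
  c_1 = (1.160000 + 1.900000)/2 = 1.530000
  f(c_1) = f(1.530000) = 1.419813
  f(a) × f(c) < 0, new interval: [1.160000, 1.530000]
Iteration 2:
  c_2 = (1.160000 + 1.530000)/2 = 1.345000
  f(c_2) = f(1.345000) = -0.417429
  f(a) × f(c) ≥ 0, new interval: [1.345000, 1.530000]

After 2 iteration(s), the approximation is c_2 = 1.345000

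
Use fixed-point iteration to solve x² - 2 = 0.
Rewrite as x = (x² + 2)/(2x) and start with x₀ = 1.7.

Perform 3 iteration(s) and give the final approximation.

Equation: x² - 2 = 0
Fixed-point form: x = (x² + 2)/(2x)
x₀ = 1.7

x_1 = g(1.700000) = 1.438235
x_2 = g(1.438235) = 1.414414
x_3 = g(1.414414) = 1.414214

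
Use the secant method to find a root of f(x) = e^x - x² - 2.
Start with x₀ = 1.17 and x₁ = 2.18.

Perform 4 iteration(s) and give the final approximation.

f(x) = e^x - x² - 2
x₀ = 1.17, x₁ = 2.18

Secant formula: x_{n+1} = x_n - f(x_n)(x_n - x_{n-1})/(f(x_n) - f(x_{n-1}))

Iteration 1:
  f(1.170000) = -0.146907
  f(2.180000) = 2.093906
  x_2 = 2.180000 - 2.093906×(2.180000 - 1.170000)/(2.093906 - (-0.146907))
       = 1.236215
Iteration 2:
  f(2.180000) = 2.093906
  f(1.236215) = -0.085668
  x_3 = 1.236215 - (-0.085668)×(1.236215 - 2.180000)/(-0.085668 - 2.093906)
       = 1.273311
Iteration 3:
  f(1.236215) = -0.085668
  f(1.273311) = -0.048659
  x_4 = 1.273311 - (-0.048659)×(1.273311 - 1.236215)/(-0.048659 - (-0.085668))
       = 1.322083
Iteration 4:
  f(1.273311) = -0.048659
  f(1.322083) = 0.003323
  x_5 = 1.322083 - 0.003323×(1.322083 - 1.273311)/(0.003323 - (-0.048659))
       = 1.318965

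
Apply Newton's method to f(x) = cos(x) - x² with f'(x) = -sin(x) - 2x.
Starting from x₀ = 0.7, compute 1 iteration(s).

f(x) = cos(x) - x²
f'(x) = -sin(x) - 2x
x₀ = 0.7

Newton-Raphson formula: x_{n+1} = x_n - f(x_n)/f'(x_n)

Iteration 1:
  f(0.700000) = 0.274842
  f'(0.700000) = -2.044218
  x_1 = 0.700000 - 0.274842/(-2.044218) = 0.834449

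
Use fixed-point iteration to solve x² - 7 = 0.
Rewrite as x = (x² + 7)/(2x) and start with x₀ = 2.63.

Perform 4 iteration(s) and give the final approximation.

Equation: x² - 7 = 0
Fixed-point form: x = (x² + 7)/(2x)
x₀ = 2.63

x_1 = g(2.630000) = 2.645798
x_2 = g(2.645798) = 2.645751
x_3 = g(2.645751) = 2.645751
x_4 = g(2.645751) = 2.645751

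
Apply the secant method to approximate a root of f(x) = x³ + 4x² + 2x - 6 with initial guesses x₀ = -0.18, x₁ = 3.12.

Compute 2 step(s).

f(x) = x³ + 4x² + 2x - 6
x₀ = -0.18, x₁ = 3.12

Secant formula: x_{n+1} = x_n - f(x_n)(x_n - x_{n-1})/(f(x_n) - f(x_{n-1}))

Iteration 1:
  f(-0.180000) = -6.236232
  f(3.120000) = 69.548928
  x_2 = 3.120000 - 69.548928×(3.120000 - (-0.180000))/(69.548928 - (-6.236232))
       = 0.091551
Iteration 2:
  f(3.120000) = 69.548928
  f(0.091551) = -5.782603
  x_3 = 0.091551 - (-5.782603)×(0.091551 - 3.120000)/(-5.782603 - 69.548928)
       = 0.324021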